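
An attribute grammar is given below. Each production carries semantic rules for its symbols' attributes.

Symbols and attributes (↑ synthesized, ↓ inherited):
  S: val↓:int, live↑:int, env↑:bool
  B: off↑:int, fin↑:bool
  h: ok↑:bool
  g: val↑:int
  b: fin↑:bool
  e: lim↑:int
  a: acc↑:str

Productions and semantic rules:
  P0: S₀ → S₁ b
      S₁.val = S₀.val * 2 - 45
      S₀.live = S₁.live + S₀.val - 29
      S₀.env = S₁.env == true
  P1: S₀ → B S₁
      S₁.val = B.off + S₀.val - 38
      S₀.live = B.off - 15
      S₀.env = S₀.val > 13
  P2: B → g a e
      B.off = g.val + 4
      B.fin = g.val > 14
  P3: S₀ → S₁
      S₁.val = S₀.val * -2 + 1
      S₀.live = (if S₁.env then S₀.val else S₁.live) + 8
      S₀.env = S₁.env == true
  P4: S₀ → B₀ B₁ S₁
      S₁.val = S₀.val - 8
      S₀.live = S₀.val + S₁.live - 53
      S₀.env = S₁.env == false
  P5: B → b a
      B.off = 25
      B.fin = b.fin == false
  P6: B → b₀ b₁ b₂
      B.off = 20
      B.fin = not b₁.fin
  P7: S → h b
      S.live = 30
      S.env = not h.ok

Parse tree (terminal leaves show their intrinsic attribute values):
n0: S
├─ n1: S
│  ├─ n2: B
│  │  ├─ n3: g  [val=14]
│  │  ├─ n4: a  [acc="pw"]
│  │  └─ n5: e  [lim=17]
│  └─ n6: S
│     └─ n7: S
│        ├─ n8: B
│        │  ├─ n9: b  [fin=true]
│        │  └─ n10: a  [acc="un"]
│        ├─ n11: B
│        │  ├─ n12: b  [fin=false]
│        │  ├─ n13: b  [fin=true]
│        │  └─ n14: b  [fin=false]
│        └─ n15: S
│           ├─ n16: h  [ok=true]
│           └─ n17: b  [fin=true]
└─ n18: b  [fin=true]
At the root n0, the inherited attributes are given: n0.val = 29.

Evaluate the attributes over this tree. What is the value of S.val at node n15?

1. n0.val = 29  [given at root]
2. n1.val = 13  [S₀.val * 2 - 45]
3. n3.val = 14  [terminal]
4. n4.acc = "pw"  [terminal]
5. n5.lim = 17  [terminal]
6. n2.off = 18  [g.val + 4]
7. n2.fin = false  [g.val > 14]
8. n6.val = -7  [B.off + S₀.val - 38]
9. n7.val = 15  [S₀.val * -2 + 1]
10. n9.fin = true  [terminal]
11. n10.acc = "un"  [terminal]
12. n8.off = 25  [25]
13. n8.fin = false  [b.fin == false]
14. n12.fin = false  [terminal]
15. n13.fin = true  [terminal]
16. n14.fin = false  [terminal]
17. n11.off = 20  [20]
18. n11.fin = false  [not b₁.fin]
19. n15.val = 7  [S₀.val - 8]
20. n16.ok = true  [terminal]
21. n17.fin = true  [terminal]
22. n15.live = 30  [30]
23. n15.env = false  [not h.ok]
24. n7.live = -8  [S₀.val + S₁.live - 53]
25. n7.env = true  [S₁.env == false]
26. n6.live = 1  [(if S₁.env then S₀.val else S₁.live) + 8]
27. n6.env = true  [S₁.env == true]
28. n1.live = 3  [B.off - 15]
29. n1.env = false  [S₀.val > 13]
30. n18.fin = true  [terminal]
31. n0.live = 3  [S₁.live + S₀.val - 29]
32. n0.env = false  [S₁.env == true]

7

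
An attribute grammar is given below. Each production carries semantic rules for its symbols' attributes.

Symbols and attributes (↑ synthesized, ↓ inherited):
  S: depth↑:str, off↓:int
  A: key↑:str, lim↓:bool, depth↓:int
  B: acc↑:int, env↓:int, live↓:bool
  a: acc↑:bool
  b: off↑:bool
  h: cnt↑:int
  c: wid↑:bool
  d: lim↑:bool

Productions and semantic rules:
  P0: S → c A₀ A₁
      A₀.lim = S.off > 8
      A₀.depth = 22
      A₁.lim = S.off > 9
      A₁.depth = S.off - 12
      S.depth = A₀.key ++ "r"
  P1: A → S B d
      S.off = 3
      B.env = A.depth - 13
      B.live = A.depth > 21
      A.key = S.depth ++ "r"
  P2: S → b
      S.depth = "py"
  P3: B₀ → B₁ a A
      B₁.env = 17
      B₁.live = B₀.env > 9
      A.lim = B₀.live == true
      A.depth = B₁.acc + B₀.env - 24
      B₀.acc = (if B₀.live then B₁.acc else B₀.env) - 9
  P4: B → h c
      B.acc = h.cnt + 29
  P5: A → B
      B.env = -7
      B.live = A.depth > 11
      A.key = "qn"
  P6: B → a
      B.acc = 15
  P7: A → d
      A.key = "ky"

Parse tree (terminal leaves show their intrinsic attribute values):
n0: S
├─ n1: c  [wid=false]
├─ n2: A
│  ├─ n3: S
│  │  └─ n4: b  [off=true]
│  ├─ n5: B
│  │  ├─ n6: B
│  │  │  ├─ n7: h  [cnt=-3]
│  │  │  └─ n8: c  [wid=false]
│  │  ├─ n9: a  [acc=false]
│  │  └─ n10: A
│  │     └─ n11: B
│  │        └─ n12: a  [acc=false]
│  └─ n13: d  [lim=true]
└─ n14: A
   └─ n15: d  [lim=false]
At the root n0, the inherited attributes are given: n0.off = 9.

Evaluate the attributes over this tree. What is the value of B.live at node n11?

1. n0.off = 9  [given at root]
2. n1.wid = false  [terminal]
3. n2.lim = true  [S.off > 8]
4. n2.depth = 22  [22]
5. n3.off = 3  [3]
6. n4.off = true  [terminal]
7. n3.depth = "py"  ["py"]
8. n5.env = 9  [A.depth - 13]
9. n5.live = true  [A.depth > 21]
10. n6.env = 17  [17]
11. n6.live = false  [B₀.env > 9]
12. n7.cnt = -3  [terminal]
13. n8.wid = false  [terminal]
14. n6.acc = 26  [h.cnt + 29]
15. n9.acc = false  [terminal]
16. n10.lim = true  [B₀.live == true]
17. n10.depth = 11  [B₁.acc + B₀.env - 24]
18. n11.env = -7  [-7]
19. n11.live = false  [A.depth > 11]
20. n12.acc = false  [terminal]
21. n11.acc = 15  [15]
22. n10.key = "qn"  ["qn"]
23. n5.acc = 17  [(if B₀.live then B₁.acc else B₀.env) - 9]
24. n13.lim = true  [terminal]
25. n2.key = "pyr"  [S.depth ++ "r"]
26. n14.lim = false  [S.off > 9]
27. n14.depth = -3  [S.off - 12]
28. n15.lim = false  [terminal]
29. n14.key = "ky"  ["ky"]
30. n0.depth = "pyrr"  [A₀.key ++ "r"]

false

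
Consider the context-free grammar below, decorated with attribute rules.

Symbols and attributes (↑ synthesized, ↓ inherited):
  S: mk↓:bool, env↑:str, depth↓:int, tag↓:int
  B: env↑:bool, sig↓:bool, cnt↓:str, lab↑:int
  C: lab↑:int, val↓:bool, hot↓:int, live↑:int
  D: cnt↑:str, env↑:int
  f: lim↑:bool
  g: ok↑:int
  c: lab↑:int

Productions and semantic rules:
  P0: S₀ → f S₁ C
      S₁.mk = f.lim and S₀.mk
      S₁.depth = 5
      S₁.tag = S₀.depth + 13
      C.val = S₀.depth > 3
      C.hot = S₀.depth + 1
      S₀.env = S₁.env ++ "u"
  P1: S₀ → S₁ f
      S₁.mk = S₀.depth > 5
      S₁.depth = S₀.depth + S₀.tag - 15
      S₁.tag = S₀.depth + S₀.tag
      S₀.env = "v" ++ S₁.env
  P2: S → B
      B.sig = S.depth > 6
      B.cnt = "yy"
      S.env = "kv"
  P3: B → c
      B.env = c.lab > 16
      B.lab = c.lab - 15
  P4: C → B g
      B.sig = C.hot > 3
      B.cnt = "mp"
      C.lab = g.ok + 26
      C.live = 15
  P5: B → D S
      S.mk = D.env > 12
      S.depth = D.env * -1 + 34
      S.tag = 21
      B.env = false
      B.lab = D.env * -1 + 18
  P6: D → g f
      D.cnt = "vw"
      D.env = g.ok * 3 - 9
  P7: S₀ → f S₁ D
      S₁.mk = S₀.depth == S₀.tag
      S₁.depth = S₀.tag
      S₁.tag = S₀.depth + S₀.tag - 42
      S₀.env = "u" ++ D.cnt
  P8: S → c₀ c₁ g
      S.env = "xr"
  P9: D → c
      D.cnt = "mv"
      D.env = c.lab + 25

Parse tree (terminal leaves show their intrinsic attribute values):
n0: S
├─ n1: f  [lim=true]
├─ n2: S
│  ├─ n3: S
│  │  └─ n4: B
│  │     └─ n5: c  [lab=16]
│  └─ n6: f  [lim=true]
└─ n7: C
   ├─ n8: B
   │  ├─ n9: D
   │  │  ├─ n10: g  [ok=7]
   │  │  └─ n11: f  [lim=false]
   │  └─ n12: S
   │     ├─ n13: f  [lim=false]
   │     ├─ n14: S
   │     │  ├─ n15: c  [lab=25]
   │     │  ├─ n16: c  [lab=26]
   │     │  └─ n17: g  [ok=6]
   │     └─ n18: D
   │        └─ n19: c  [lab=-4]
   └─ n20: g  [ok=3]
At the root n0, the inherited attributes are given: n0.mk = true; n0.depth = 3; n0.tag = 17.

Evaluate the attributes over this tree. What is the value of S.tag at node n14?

1. n0.mk = true  [given at root]
2. n0.depth = 3  [given at root]
3. n0.tag = 17  [given at root]
4. n1.lim = true  [terminal]
5. n2.mk = true  [f.lim and S₀.mk]
6. n2.depth = 5  [5]
7. n2.tag = 16  [S₀.depth + 13]
8. n3.mk = false  [S₀.depth > 5]
9. n3.depth = 6  [S₀.depth + S₀.tag - 15]
10. n3.tag = 21  [S₀.depth + S₀.tag]
11. n4.sig = false  [S.depth > 6]
12. n4.cnt = "yy"  ["yy"]
13. n5.lab = 16  [terminal]
14. n4.env = false  [c.lab > 16]
15. n4.lab = 1  [c.lab - 15]
16. n3.env = "kv"  ["kv"]
17. n6.lim = true  [terminal]
18. n2.env = "vkv"  ["v" ++ S₁.env]
19. n7.val = false  [S₀.depth > 3]
20. n7.hot = 4  [S₀.depth + 1]
21. n8.sig = true  [C.hot > 3]
22. n8.cnt = "mp"  ["mp"]
23. n10.ok = 7  [terminal]
24. n11.lim = false  [terminal]
25. n9.cnt = "vw"  ["vw"]
26. n9.env = 12  [g.ok * 3 - 9]
27. n12.mk = false  [D.env > 12]
28. n12.depth = 22  [D.env * -1 + 34]
29. n12.tag = 21  [21]
30. n13.lim = false  [terminal]
31. n14.mk = false  [S₀.depth == S₀.tag]
32. n14.depth = 21  [S₀.tag]
33. n14.tag = 1  [S₀.depth + S₀.tag - 42]
34. n15.lab = 25  [terminal]
35. n16.lab = 26  [terminal]
36. n17.ok = 6  [terminal]
37. n14.env = "xr"  ["xr"]
38. n19.lab = -4  [terminal]
39. n18.cnt = "mv"  ["mv"]
40. n18.env = 21  [c.lab + 25]
41. n12.env = "umv"  ["u" ++ D.cnt]
42. n8.env = false  [false]
43. n8.lab = 6  [D.env * -1 + 18]
44. n20.ok = 3  [terminal]
45. n7.lab = 29  [g.ok + 26]
46. n7.live = 15  [15]
47. n0.env = "vkvu"  [S₁.env ++ "u"]

1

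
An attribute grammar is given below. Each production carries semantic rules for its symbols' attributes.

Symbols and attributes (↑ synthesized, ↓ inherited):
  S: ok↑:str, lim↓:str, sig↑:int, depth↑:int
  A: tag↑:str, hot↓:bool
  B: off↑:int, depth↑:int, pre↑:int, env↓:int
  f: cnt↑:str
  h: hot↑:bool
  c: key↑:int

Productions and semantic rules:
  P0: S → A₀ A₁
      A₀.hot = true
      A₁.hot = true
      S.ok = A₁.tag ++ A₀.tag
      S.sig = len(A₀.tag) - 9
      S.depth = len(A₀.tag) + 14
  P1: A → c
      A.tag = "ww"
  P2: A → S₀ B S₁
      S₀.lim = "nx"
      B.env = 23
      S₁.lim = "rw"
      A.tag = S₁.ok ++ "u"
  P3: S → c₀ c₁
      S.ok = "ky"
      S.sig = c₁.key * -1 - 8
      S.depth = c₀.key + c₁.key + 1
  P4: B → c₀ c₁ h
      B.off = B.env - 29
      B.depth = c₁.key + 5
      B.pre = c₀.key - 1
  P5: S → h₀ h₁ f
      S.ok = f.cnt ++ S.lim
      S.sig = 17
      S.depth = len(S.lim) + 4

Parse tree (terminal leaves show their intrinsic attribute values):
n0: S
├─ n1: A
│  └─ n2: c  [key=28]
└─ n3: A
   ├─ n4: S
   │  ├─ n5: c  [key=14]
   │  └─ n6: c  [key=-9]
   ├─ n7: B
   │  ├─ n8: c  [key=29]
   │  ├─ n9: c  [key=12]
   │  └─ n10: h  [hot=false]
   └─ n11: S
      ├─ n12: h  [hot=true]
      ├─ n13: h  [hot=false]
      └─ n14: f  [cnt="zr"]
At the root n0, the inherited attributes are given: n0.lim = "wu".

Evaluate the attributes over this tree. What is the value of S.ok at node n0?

1. n0.lim = "wu"  [given at root]
2. n1.hot = true  [true]
3. n2.key = 28  [terminal]
4. n1.tag = "ww"  ["ww"]
5. n3.hot = true  [true]
6. n4.lim = "nx"  ["nx"]
7. n5.key = 14  [terminal]
8. n6.key = -9  [terminal]
9. n4.ok = "ky"  ["ky"]
10. n4.sig = 1  [c₁.key * -1 - 8]
11. n4.depth = 6  [c₀.key + c₁.key + 1]
12. n7.env = 23  [23]
13. n8.key = 29  [terminal]
14. n9.key = 12  [terminal]
15. n10.hot = false  [terminal]
16. n7.off = -6  [B.env - 29]
17. n7.depth = 17  [c₁.key + 5]
18. n7.pre = 28  [c₀.key - 1]
19. n11.lim = "rw"  ["rw"]
20. n12.hot = true  [terminal]
21. n13.hot = false  [terminal]
22. n14.cnt = "zr"  [terminal]
23. n11.ok = "zrrw"  [f.cnt ++ S.lim]
24. n11.sig = 17  [17]
25. n11.depth = 6  [len(S.lim) + 4]
26. n3.tag = "zrrwu"  [S₁.ok ++ "u"]
27. n0.ok = "zrrwuww"  [A₁.tag ++ A₀.tag]
28. n0.sig = -7  [len(A₀.tag) - 9]
29. n0.depth = 16  [len(A₀.tag) + 14]

"zrrwuww"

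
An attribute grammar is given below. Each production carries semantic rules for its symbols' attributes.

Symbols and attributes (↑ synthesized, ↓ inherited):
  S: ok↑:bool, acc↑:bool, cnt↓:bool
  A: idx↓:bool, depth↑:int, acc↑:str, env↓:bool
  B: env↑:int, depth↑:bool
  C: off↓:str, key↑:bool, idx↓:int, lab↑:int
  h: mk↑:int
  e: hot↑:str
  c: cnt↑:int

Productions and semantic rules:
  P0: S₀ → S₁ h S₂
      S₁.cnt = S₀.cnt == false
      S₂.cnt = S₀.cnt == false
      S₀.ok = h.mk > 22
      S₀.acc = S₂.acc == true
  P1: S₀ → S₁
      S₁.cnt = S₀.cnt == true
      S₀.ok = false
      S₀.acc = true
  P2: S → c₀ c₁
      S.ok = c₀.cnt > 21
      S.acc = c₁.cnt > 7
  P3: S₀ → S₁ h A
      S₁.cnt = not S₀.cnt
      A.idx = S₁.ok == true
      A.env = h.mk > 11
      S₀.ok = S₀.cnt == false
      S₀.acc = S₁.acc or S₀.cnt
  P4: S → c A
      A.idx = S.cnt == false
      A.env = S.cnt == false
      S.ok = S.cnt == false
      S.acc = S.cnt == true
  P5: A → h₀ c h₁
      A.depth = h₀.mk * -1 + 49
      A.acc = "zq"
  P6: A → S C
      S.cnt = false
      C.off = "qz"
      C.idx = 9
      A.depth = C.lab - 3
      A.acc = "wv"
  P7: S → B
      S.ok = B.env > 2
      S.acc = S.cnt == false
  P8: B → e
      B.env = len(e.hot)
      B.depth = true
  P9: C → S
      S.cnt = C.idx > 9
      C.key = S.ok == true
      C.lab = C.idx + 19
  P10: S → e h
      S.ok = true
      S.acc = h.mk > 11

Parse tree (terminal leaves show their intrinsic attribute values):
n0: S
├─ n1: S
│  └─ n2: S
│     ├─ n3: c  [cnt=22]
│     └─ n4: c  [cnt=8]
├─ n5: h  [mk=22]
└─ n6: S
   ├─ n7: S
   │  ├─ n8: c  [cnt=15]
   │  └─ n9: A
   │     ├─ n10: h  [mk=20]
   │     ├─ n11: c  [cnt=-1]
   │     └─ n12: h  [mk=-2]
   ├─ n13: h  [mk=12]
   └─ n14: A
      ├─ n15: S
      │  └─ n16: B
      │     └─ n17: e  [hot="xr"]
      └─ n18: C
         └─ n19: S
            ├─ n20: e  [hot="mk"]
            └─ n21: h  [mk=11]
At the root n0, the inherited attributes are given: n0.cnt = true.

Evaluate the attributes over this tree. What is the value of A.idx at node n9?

1. n0.cnt = true  [given at root]
2. n1.cnt = false  [S₀.cnt == false]
3. n2.cnt = false  [S₀.cnt == true]
4. n3.cnt = 22  [terminal]
5. n4.cnt = 8  [terminal]
6. n2.ok = true  [c₀.cnt > 21]
7. n2.acc = true  [c₁.cnt > 7]
8. n1.ok = false  [false]
9. n1.acc = true  [true]
10. n5.mk = 22  [terminal]
11. n6.cnt = false  [S₀.cnt == false]
12. n7.cnt = true  [not S₀.cnt]
13. n8.cnt = 15  [terminal]
14. n9.idx = false  [S.cnt == false]
15. n9.env = false  [S.cnt == false]
16. n10.mk = 20  [terminal]
17. n11.cnt = -1  [terminal]
18. n12.mk = -2  [terminal]
19. n9.depth = 29  [h₀.mk * -1 + 49]
20. n9.acc = "zq"  ["zq"]
21. n7.ok = false  [S.cnt == false]
22. n7.acc = true  [S.cnt == true]
23. n13.mk = 12  [terminal]
24. n14.idx = false  [S₁.ok == true]
25. n14.env = true  [h.mk > 11]
26. n15.cnt = false  [false]
27. n17.hot = "xr"  [terminal]
28. n16.env = 2  [len(e.hot)]
29. n16.depth = true  [true]
30. n15.ok = false  [B.env > 2]
31. n15.acc = true  [S.cnt == false]
32. n18.off = "qz"  ["qz"]
33. n18.idx = 9  [9]
34. n19.cnt = false  [C.idx > 9]
35. n20.hot = "mk"  [terminal]
36. n21.mk = 11  [terminal]
37. n19.ok = true  [true]
38. n19.acc = false  [h.mk > 11]
39. n18.key = true  [S.ok == true]
40. n18.lab = 28  [C.idx + 19]
41. n14.depth = 25  [C.lab - 3]
42. n14.acc = "wv"  ["wv"]
43. n6.ok = true  [S₀.cnt == false]
44. n6.acc = true  [S₁.acc or S₀.cnt]
45. n0.ok = false  [h.mk > 22]
46. n0.acc = true  [S₂.acc == true]

false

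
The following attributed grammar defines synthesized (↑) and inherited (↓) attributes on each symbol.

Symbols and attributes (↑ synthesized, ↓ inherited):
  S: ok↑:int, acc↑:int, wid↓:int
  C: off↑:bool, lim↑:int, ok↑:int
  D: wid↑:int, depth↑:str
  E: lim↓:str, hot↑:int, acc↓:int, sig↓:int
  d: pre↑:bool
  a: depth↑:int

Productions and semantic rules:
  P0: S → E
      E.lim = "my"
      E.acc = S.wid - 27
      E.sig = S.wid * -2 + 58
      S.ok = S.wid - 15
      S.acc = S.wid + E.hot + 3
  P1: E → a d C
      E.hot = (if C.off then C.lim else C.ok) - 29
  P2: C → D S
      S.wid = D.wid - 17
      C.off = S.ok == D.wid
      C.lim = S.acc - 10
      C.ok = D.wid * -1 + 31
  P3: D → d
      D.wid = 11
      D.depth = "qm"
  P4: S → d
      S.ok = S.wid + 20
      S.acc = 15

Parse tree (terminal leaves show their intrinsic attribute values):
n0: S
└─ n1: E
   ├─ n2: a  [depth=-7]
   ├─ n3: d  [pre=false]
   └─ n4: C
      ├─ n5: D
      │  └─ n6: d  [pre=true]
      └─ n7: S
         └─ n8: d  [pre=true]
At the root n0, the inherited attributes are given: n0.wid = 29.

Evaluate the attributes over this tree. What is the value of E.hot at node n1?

1. n0.wid = 29  [given at root]
2. n1.lim = "my"  ["my"]
3. n1.acc = 2  [S.wid - 27]
4. n1.sig = 0  [S.wid * -2 + 58]
5. n2.depth = -7  [terminal]
6. n3.pre = false  [terminal]
7. n6.pre = true  [terminal]
8. n5.wid = 11  [11]
9. n5.depth = "qm"  ["qm"]
10. n7.wid = -6  [D.wid - 17]
11. n8.pre = true  [terminal]
12. n7.ok = 14  [S.wid + 20]
13. n7.acc = 15  [15]
14. n4.off = false  [S.ok == D.wid]
15. n4.lim = 5  [S.acc - 10]
16. n4.ok = 20  [D.wid * -1 + 31]
17. n1.hot = -9  [(if C.off then C.lim else C.ok) - 29]
18. n0.ok = 14  [S.wid - 15]
19. n0.acc = 23  [S.wid + E.hot + 3]

-9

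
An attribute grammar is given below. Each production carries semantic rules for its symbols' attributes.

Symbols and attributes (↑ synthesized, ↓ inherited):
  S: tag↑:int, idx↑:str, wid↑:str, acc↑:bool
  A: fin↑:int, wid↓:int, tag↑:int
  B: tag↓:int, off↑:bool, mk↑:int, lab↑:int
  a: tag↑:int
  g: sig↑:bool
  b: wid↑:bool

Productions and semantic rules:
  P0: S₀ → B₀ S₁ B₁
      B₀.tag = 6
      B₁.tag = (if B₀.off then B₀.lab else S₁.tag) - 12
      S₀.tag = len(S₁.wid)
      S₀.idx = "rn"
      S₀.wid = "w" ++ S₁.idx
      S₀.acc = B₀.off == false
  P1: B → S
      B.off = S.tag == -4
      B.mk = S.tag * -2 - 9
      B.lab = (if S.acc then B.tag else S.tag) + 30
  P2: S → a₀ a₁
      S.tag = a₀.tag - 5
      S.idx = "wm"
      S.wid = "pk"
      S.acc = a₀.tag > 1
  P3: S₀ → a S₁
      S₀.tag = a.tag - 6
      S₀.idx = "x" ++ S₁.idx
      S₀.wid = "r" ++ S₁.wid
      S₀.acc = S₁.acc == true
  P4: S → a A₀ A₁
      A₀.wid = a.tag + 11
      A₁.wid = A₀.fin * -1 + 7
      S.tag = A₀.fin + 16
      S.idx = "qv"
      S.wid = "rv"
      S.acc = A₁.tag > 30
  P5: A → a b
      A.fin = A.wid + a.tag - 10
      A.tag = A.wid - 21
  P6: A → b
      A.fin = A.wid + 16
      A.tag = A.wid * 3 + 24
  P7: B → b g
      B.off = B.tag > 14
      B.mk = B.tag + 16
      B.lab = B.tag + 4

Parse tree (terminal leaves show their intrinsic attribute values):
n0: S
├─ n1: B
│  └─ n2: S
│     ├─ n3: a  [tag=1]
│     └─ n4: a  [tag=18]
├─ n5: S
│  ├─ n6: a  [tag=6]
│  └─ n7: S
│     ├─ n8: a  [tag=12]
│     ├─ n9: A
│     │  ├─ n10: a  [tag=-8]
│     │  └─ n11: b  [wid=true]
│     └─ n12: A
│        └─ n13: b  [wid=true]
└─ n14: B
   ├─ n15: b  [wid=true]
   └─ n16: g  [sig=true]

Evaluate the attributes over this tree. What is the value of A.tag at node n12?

30

1. n1.tag = 6  [6]
2. n3.tag = 1  [terminal]
3. n4.tag = 18  [terminal]
4. n2.tag = -4  [a₀.tag - 5]
5. n2.idx = "wm"  ["wm"]
6. n2.wid = "pk"  ["pk"]
7. n2.acc = false  [a₀.tag > 1]
8. n1.off = true  [S.tag == -4]
9. n1.mk = -1  [S.tag * -2 - 9]
10. n1.lab = 26  [(if S.acc then B.tag else S.tag) + 30]
11. n6.tag = 6  [terminal]
12. n8.tag = 12  [terminal]
13. n9.wid = 23  [a.tag + 11]
14. n10.tag = -8  [terminal]
15. n11.wid = true  [terminal]
16. n9.fin = 5  [A.wid + a.tag - 10]
17. n9.tag = 2  [A.wid - 21]
18. n12.wid = 2  [A₀.fin * -1 + 7]
19. n13.wid = true  [terminal]
20. n12.fin = 18  [A.wid + 16]
21. n12.tag = 30  [A.wid * 3 + 24]
22. n7.tag = 21  [A₀.fin + 16]
23. n7.idx = "qv"  ["qv"]
24. n7.wid = "rv"  ["rv"]
25. n7.acc = false  [A₁.tag > 30]
26. n5.tag = 0  [a.tag - 6]
27. n5.idx = "xqv"  ["x" ++ S₁.idx]
28. n5.wid = "rrv"  ["r" ++ S₁.wid]
29. n5.acc = false  [S₁.acc == true]
30. n14.tag = 14  [(if B₀.off then B₀.lab else S₁.tag) - 12]
31. n15.wid = true  [terminal]
32. n16.sig = true  [terminal]
33. n14.off = false  [B.tag > 14]
34. n14.mk = 30  [B.tag + 16]
35. n14.lab = 18  [B.tag + 4]
36. n0.tag = 3  [len(S₁.wid)]
37. n0.idx = "rn"  ["rn"]
38. n0.wid = "wxqv"  ["w" ++ S₁.idx]
39. n0.acc = false  [B₀.off == false]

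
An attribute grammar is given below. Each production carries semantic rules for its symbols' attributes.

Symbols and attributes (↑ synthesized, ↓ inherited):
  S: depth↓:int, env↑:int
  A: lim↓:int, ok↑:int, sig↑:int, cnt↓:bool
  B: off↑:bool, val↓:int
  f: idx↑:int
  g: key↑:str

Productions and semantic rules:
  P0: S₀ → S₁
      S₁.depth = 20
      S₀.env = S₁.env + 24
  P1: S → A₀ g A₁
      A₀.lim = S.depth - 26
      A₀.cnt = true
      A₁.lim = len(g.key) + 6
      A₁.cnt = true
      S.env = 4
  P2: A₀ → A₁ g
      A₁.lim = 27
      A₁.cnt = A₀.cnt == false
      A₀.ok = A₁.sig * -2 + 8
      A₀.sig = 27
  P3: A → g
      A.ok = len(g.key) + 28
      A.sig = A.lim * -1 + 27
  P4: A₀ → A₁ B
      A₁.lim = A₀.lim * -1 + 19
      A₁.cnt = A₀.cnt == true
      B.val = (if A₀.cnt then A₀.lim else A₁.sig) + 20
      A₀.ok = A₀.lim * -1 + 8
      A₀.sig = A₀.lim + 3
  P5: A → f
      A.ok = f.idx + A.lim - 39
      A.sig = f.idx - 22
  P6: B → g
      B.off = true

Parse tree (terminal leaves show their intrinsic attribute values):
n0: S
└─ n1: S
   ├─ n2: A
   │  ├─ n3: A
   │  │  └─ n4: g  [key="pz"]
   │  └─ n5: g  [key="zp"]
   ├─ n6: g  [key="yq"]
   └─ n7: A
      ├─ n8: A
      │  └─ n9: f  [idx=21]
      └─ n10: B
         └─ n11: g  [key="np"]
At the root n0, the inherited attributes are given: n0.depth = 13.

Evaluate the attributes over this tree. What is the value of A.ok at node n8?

1. n0.depth = 13  [given at root]
2. n1.depth = 20  [20]
3. n2.lim = -6  [S.depth - 26]
4. n2.cnt = true  [true]
5. n3.lim = 27  [27]
6. n3.cnt = false  [A₀.cnt == false]
7. n4.key = "pz"  [terminal]
8. n3.ok = 30  [len(g.key) + 28]
9. n3.sig = 0  [A.lim * -1 + 27]
10. n5.key = "zp"  [terminal]
11. n2.ok = 8  [A₁.sig * -2 + 8]
12. n2.sig = 27  [27]
13. n6.key = "yq"  [terminal]
14. n7.lim = 8  [len(g.key) + 6]
15. n7.cnt = true  [true]
16. n8.lim = 11  [A₀.lim * -1 + 19]
17. n8.cnt = true  [A₀.cnt == true]
18. n9.idx = 21  [terminal]
19. n8.ok = -7  [f.idx + A.lim - 39]
20. n8.sig = -1  [f.idx - 22]
21. n10.val = 28  [(if A₀.cnt then A₀.lim else A₁.sig) + 20]
22. n11.key = "np"  [terminal]
23. n10.off = true  [true]
24. n7.ok = 0  [A₀.lim * -1 + 8]
25. n7.sig = 11  [A₀.lim + 3]
26. n1.env = 4  [4]
27. n0.env = 28  [S₁.env + 24]

-7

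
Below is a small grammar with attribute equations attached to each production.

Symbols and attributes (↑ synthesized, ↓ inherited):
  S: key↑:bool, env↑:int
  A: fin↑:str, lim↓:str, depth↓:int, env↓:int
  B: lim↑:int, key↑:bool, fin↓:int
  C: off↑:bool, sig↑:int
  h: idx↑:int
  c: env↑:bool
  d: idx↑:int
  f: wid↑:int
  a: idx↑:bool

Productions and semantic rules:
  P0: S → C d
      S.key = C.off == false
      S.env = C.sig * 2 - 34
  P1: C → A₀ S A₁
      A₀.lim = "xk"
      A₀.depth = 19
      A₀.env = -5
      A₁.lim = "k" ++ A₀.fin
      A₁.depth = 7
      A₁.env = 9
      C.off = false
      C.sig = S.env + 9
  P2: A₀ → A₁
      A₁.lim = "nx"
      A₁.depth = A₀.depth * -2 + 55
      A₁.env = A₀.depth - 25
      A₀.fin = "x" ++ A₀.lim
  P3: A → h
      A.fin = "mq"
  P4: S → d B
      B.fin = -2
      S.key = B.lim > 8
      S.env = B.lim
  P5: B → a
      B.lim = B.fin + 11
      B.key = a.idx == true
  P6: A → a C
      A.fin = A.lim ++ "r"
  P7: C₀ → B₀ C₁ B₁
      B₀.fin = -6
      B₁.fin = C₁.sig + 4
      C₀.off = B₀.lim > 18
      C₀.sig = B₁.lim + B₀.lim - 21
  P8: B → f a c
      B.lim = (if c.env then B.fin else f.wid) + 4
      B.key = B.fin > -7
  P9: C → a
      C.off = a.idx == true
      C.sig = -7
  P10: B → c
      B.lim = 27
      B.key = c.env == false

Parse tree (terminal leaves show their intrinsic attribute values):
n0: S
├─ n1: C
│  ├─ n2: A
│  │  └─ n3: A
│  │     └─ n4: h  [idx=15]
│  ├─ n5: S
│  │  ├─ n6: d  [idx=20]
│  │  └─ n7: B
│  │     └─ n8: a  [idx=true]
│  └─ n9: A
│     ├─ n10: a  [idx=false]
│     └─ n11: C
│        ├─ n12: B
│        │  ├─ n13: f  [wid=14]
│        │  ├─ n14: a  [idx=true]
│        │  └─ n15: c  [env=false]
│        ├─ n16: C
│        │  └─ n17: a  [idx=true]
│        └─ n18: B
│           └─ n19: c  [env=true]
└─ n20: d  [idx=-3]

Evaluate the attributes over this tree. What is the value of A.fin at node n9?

1. n2.lim = "xk"  ["xk"]
2. n2.depth = 19  [19]
3. n2.env = -5  [-5]
4. n3.lim = "nx"  ["nx"]
5. n3.depth = 17  [A₀.depth * -2 + 55]
6. n3.env = -6  [A₀.depth - 25]
7. n4.idx = 15  [terminal]
8. n3.fin = "mq"  ["mq"]
9. n2.fin = "xxk"  ["x" ++ A₀.lim]
10. n6.idx = 20  [terminal]
11. n7.fin = -2  [-2]
12. n8.idx = true  [terminal]
13. n7.lim = 9  [B.fin + 11]
14. n7.key = true  [a.idx == true]
15. n5.key = true  [B.lim > 8]
16. n5.env = 9  [B.lim]
17. n9.lim = "kxxk"  ["k" ++ A₀.fin]
18. n9.depth = 7  [7]
19. n9.env = 9  [9]
20. n10.idx = false  [terminal]
21. n12.fin = -6  [-6]
22. n13.wid = 14  [terminal]
23. n14.idx = true  [terminal]
24. n15.env = false  [terminal]
25. n12.lim = 18  [(if c.env then B.fin else f.wid) + 4]
26. n12.key = true  [B.fin > -7]
27. n17.idx = true  [terminal]
28. n16.off = true  [a.idx == true]
29. n16.sig = -7  [-7]
30. n18.fin = -3  [C₁.sig + 4]
31. n19.env = true  [terminal]
32. n18.lim = 27  [27]
33. n18.key = false  [c.env == false]
34. n11.off = false  [B₀.lim > 18]
35. n11.sig = 24  [B₁.lim + B₀.lim - 21]
36. n9.fin = "kxxkr"  [A.lim ++ "r"]
37. n1.off = false  [false]
38. n1.sig = 18  [S.env + 9]
39. n20.idx = -3  [terminal]
40. n0.key = true  [C.off == false]
41. n0.env = 2  [C.sig * 2 - 34]

"kxxkr"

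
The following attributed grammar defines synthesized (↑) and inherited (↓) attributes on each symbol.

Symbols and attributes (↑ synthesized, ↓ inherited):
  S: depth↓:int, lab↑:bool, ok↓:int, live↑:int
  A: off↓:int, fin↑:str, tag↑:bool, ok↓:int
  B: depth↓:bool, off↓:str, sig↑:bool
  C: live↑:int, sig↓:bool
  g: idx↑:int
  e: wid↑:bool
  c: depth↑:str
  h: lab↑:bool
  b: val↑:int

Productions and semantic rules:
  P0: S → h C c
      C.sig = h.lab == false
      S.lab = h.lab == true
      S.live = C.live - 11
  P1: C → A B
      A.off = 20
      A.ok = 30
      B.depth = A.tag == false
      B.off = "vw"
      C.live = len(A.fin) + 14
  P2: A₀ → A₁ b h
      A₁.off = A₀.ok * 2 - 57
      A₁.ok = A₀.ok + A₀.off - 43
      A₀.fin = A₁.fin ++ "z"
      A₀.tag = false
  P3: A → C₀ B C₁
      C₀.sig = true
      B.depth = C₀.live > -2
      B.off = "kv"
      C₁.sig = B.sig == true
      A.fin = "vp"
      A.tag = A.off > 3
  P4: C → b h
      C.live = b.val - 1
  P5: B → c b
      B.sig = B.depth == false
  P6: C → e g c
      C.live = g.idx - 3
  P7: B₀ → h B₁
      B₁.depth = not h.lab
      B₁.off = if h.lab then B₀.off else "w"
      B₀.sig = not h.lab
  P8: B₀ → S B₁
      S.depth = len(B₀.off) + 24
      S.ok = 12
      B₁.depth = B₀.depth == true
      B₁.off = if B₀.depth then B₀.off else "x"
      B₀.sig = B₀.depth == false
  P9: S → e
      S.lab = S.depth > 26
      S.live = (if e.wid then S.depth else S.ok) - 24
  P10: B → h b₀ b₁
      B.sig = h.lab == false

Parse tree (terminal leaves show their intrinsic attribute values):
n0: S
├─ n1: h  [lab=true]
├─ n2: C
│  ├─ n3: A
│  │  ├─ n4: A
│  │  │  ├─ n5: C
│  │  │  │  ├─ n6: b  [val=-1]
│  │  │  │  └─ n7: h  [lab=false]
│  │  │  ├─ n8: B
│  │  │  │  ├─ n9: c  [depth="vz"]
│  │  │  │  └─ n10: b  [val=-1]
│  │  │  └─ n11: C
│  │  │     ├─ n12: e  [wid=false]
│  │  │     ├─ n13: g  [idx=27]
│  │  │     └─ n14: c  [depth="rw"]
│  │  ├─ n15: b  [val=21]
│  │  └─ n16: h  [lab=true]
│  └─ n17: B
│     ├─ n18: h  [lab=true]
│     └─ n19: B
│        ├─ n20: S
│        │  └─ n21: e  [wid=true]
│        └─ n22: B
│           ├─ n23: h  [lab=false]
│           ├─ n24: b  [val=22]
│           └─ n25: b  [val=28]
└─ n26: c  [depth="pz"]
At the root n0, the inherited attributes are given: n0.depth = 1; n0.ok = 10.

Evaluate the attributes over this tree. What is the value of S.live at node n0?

1. n0.depth = 1  [given at root]
2. n0.ok = 10  [given at root]
3. n1.lab = true  [terminal]
4. n2.sig = false  [h.lab == false]
5. n3.off = 20  [20]
6. n3.ok = 30  [30]
7. n4.off = 3  [A₀.ok * 2 - 57]
8. n4.ok = 7  [A₀.ok + A₀.off - 43]
9. n5.sig = true  [true]
10. n6.val = -1  [terminal]
11. n7.lab = false  [terminal]
12. n5.live = -2  [b.val - 1]
13. n8.depth = false  [C₀.live > -2]
14. n8.off = "kv"  ["kv"]
15. n9.depth = "vz"  [terminal]
16. n10.val = -1  [terminal]
17. n8.sig = true  [B.depth == false]
18. n11.sig = true  [B.sig == true]
19. n12.wid = false  [terminal]
20. n13.idx = 27  [terminal]
21. n14.depth = "rw"  [terminal]
22. n11.live = 24  [g.idx - 3]
23. n4.fin = "vp"  ["vp"]
24. n4.tag = false  [A.off > 3]
25. n15.val = 21  [terminal]
26. n16.lab = true  [terminal]
27. n3.fin = "vpz"  [A₁.fin ++ "z"]
28. n3.tag = false  [false]
29. n17.depth = true  [A.tag == false]
30. n17.off = "vw"  ["vw"]
31. n18.lab = true  [terminal]
32. n19.depth = false  [not h.lab]
33. n19.off = "vw"  [if h.lab then B₀.off else "w"]
34. n20.depth = 26  [len(B₀.off) + 24]
35. n20.ok = 12  [12]
36. n21.wid = true  [terminal]
37. n20.lab = false  [S.depth > 26]
38. n20.live = 2  [(if e.wid then S.depth else S.ok) - 24]
39. n22.depth = false  [B₀.depth == true]
40. n22.off = "x"  [if B₀.depth then B₀.off else "x"]
41. n23.lab = false  [terminal]
42. n24.val = 22  [terminal]
43. n25.val = 28  [terminal]
44. n22.sig = true  [h.lab == false]
45. n19.sig = true  [B₀.depth == false]
46. n17.sig = false  [not h.lab]
47. n2.live = 17  [len(A.fin) + 14]
48. n26.depth = "pz"  [terminal]
49. n0.lab = true  [h.lab == true]
50. n0.live = 6  [C.live - 11]

6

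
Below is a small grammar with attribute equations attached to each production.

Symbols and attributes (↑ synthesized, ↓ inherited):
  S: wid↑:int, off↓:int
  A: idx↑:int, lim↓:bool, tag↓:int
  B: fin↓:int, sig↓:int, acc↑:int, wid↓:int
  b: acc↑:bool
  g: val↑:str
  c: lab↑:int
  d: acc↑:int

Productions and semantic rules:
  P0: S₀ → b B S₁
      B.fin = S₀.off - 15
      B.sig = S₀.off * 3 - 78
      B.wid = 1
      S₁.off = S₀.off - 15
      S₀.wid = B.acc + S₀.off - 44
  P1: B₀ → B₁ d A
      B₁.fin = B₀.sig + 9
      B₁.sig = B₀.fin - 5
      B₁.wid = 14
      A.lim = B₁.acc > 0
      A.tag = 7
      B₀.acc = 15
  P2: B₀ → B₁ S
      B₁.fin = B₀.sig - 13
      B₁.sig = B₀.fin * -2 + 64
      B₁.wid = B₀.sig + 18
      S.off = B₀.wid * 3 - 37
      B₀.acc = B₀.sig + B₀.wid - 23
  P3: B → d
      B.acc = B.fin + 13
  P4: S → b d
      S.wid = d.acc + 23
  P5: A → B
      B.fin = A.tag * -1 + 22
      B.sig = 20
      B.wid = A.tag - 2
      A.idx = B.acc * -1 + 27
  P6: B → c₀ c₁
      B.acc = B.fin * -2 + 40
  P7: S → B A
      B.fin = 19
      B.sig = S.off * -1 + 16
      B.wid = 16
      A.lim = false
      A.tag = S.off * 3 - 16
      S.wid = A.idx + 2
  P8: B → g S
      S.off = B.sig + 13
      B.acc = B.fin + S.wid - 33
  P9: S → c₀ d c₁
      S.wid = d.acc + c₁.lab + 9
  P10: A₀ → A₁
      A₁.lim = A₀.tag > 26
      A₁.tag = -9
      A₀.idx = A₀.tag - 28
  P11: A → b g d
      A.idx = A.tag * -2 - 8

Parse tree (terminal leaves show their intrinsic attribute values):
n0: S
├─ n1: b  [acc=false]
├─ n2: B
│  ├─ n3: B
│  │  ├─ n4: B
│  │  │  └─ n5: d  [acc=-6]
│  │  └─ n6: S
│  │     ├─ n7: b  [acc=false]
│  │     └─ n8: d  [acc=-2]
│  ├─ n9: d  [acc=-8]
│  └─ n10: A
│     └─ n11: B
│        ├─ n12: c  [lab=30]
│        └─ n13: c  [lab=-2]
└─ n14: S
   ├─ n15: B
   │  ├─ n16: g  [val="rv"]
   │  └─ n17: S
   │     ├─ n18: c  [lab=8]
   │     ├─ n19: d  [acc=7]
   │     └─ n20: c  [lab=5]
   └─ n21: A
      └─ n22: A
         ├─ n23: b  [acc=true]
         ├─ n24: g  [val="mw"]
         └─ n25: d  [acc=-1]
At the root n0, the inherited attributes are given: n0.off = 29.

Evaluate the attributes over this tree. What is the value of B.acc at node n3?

1. n0.off = 29  [given at root]
2. n1.acc = false  [terminal]
3. n2.fin = 14  [S₀.off - 15]
4. n2.sig = 9  [S₀.off * 3 - 78]
5. n2.wid = 1  [1]
6. n3.fin = 18  [B₀.sig + 9]
7. n3.sig = 9  [B₀.fin - 5]
8. n3.wid = 14  [14]
9. n4.fin = -4  [B₀.sig - 13]
10. n4.sig = 28  [B₀.fin * -2 + 64]
11. n4.wid = 27  [B₀.sig + 18]
12. n5.acc = -6  [terminal]
13. n4.acc = 9  [B.fin + 13]
14. n6.off = 5  [B₀.wid * 3 - 37]
15. n7.acc = false  [terminal]
16. n8.acc = -2  [terminal]
17. n6.wid = 21  [d.acc + 23]
18. n3.acc = 0  [B₀.sig + B₀.wid - 23]
19. n9.acc = -8  [terminal]
20. n10.lim = false  [B₁.acc > 0]
21. n10.tag = 7  [7]
22. n11.fin = 15  [A.tag * -1 + 22]
23. n11.sig = 20  [20]
24. n11.wid = 5  [A.tag - 2]
25. n12.lab = 30  [terminal]
26. n13.lab = -2  [terminal]
27. n11.acc = 10  [B.fin * -2 + 40]
28. n10.idx = 17  [B.acc * -1 + 27]
29. n2.acc = 15  [15]
30. n14.off = 14  [S₀.off - 15]
31. n15.fin = 19  [19]
32. n15.sig = 2  [S.off * -1 + 16]
33. n15.wid = 16  [16]
34. n16.val = "rv"  [terminal]
35. n17.off = 15  [B.sig + 13]
36. n18.lab = 8  [terminal]
37. n19.acc = 7  [terminal]
38. n20.lab = 5  [terminal]
39. n17.wid = 21  [d.acc + c₁.lab + 9]
40. n15.acc = 7  [B.fin + S.wid - 33]
41. n21.lim = false  [false]
42. n21.tag = 26  [S.off * 3 - 16]
43. n22.lim = false  [A₀.tag > 26]
44. n22.tag = -9  [-9]
45. n23.acc = true  [terminal]
46. n24.val = "mw"  [terminal]
47. n25.acc = -1  [terminal]
48. n22.idx = 10  [A.tag * -2 - 8]
49. n21.idx = -2  [A₀.tag - 28]
50. n14.wid = 0  [A.idx + 2]
51. n0.wid = 0  [B.acc + S₀.off - 44]

0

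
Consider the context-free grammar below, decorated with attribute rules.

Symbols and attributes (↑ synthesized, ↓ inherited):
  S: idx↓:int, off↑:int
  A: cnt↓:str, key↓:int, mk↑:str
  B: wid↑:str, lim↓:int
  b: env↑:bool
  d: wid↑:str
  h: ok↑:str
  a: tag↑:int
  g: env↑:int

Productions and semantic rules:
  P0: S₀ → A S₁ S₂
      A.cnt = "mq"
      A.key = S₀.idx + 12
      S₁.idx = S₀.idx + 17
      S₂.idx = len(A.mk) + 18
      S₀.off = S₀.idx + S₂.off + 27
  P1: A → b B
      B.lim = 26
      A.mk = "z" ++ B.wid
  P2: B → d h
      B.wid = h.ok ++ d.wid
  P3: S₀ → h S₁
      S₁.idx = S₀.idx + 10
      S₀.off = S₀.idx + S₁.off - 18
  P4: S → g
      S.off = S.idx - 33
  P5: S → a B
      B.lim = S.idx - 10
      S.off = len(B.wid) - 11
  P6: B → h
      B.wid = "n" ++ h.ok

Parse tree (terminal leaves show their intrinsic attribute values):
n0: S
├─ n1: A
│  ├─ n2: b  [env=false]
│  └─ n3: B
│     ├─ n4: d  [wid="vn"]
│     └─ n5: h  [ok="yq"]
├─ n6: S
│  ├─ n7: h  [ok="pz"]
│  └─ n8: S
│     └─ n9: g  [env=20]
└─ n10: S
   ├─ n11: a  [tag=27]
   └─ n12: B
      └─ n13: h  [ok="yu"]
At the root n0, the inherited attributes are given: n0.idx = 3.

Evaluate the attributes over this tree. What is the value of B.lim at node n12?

1. n0.idx = 3  [given at root]
2. n1.cnt = "mq"  ["mq"]
3. n1.key = 15  [S₀.idx + 12]
4. n2.env = false  [terminal]
5. n3.lim = 26  [26]
6. n4.wid = "vn"  [terminal]
7. n5.ok = "yq"  [terminal]
8. n3.wid = "yqvn"  [h.ok ++ d.wid]
9. n1.mk = "zyqvn"  ["z" ++ B.wid]
10. n6.idx = 20  [S₀.idx + 17]
11. n7.ok = "pz"  [terminal]
12. n8.idx = 30  [S₀.idx + 10]
13. n9.env = 20  [terminal]
14. n8.off = -3  [S.idx - 33]
15. n6.off = -1  [S₀.idx + S₁.off - 18]
16. n10.idx = 23  [len(A.mk) + 18]
17. n11.tag = 27  [terminal]
18. n12.lim = 13  [S.idx - 10]
19. n13.ok = "yu"  [terminal]
20. n12.wid = "nyu"  ["n" ++ h.ok]
21. n10.off = -8  [len(B.wid) - 11]
22. n0.off = 22  [S₀.idx + S₂.off + 27]

13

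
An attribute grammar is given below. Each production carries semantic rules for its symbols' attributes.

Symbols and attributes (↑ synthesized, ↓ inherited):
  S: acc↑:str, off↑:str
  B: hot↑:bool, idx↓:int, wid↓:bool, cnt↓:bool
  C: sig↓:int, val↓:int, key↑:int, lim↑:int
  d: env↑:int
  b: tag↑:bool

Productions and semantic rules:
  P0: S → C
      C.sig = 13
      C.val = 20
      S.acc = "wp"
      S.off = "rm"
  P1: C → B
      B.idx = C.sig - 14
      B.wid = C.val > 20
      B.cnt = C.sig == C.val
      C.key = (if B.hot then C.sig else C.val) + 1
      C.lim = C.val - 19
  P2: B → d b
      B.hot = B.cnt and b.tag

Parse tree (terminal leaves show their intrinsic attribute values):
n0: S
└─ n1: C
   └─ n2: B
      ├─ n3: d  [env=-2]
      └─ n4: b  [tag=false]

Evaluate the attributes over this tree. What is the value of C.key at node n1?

21

1. n1.sig = 13  [13]
2. n1.val = 20  [20]
3. n2.idx = -1  [C.sig - 14]
4. n2.wid = false  [C.val > 20]
5. n2.cnt = false  [C.sig == C.val]
6. n3.env = -2  [terminal]
7. n4.tag = false  [terminal]
8. n2.hot = false  [B.cnt and b.tag]
9. n1.key = 21  [(if B.hot then C.sig else C.val) + 1]
10. n1.lim = 1  [C.val - 19]
11. n0.acc = "wp"  ["wp"]
12. n0.off = "rm"  ["rm"]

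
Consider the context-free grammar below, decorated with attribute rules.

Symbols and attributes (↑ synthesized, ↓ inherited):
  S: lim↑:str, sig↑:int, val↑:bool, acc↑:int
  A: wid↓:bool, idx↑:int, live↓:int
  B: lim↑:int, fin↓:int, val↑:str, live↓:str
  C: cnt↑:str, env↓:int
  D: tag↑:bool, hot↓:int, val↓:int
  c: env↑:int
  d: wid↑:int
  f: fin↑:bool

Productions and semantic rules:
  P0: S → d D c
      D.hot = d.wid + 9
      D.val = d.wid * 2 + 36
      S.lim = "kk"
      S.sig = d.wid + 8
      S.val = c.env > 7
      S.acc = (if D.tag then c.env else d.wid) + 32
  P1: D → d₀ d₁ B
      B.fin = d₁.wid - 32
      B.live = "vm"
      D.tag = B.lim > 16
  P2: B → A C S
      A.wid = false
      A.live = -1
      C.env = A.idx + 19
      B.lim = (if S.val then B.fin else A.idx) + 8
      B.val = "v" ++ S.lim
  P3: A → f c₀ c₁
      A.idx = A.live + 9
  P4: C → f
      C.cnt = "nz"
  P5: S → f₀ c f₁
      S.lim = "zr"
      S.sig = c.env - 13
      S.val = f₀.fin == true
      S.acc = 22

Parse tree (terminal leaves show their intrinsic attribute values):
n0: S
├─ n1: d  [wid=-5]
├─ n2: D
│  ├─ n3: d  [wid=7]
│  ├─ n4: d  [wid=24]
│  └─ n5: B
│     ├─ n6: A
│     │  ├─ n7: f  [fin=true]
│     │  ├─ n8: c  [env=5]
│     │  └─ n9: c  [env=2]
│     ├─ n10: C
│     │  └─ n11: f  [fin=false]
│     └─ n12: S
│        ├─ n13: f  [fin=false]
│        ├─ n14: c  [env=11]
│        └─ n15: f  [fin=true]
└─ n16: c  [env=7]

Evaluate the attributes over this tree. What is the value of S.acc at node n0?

1. n1.wid = -5  [terminal]
2. n2.hot = 4  [d.wid + 9]
3. n2.val = 26  [d.wid * 2 + 36]
4. n3.wid = 7  [terminal]
5. n4.wid = 24  [terminal]
6. n5.fin = -8  [d₁.wid - 32]
7. n5.live = "vm"  ["vm"]
8. n6.wid = false  [false]
9. n6.live = -1  [-1]
10. n7.fin = true  [terminal]
11. n8.env = 5  [terminal]
12. n9.env = 2  [terminal]
13. n6.idx = 8  [A.live + 9]
14. n10.env = 27  [A.idx + 19]
15. n11.fin = false  [terminal]
16. n10.cnt = "nz"  ["nz"]
17. n13.fin = false  [terminal]
18. n14.env = 11  [terminal]
19. n15.fin = true  [terminal]
20. n12.lim = "zr"  ["zr"]
21. n12.sig = -2  [c.env - 13]
22. n12.val = false  [f₀.fin == true]
23. n12.acc = 22  [22]
24. n5.lim = 16  [(if S.val then B.fin else A.idx) + 8]
25. n5.val = "vzr"  ["v" ++ S.lim]
26. n2.tag = false  [B.lim > 16]
27. n16.env = 7  [terminal]
28. n0.lim = "kk"  ["kk"]
29. n0.sig = 3  [d.wid + 8]
30. n0.val = false  [c.env > 7]
31. n0.acc = 27  [(if D.tag then c.env else d.wid) + 32]

27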